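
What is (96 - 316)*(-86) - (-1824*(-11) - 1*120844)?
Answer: 119700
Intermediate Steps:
(96 - 316)*(-86) - (-1824*(-11) - 1*120844) = -220*(-86) - (20064 - 120844) = 18920 - 1*(-100780) = 18920 + 100780 = 119700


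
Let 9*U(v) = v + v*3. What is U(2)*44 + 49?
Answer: 793/9 ≈ 88.111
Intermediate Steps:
U(v) = 4*v/9 (U(v) = (v + v*3)/9 = (v + 3*v)/9 = (4*v)/9 = 4*v/9)
U(2)*44 + 49 = ((4/9)*2)*44 + 49 = (8/9)*44 + 49 = 352/9 + 49 = 793/9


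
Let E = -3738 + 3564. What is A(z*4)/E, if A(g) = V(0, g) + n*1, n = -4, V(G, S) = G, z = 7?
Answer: 2/87 ≈ 0.022988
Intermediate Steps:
E = -174
A(g) = -4 (A(g) = 0 - 4*1 = 0 - 4 = -4)
A(z*4)/E = -4/(-174) = -4*(-1/174) = 2/87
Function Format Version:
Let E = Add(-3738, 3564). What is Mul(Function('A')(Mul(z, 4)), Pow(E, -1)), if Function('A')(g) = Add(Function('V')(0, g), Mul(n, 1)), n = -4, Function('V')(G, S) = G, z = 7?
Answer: Rational(2, 87) ≈ 0.022988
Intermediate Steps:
E = -174
Function('A')(g) = -4 (Function('A')(g) = Add(0, Mul(-4, 1)) = Add(0, -4) = -4)
Mul(Function('A')(Mul(z, 4)), Pow(E, -1)) = Mul(-4, Pow(-174, -1)) = Mul(-4, Rational(-1, 174)) = Rational(2, 87)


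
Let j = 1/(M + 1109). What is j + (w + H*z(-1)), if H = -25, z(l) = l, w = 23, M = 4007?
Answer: 245569/5116 ≈ 48.000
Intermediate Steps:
j = 1/5116 (j = 1/(4007 + 1109) = 1/5116 ≈ 0.00019547)
j + (w + H*z(-1)) = 1/5116 + (23 - 25*(-1)) = 1/5116 + (23 + 25) = 1/5116 + 48 = 245569/5116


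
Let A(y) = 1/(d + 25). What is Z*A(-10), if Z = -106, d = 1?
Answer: -53/13 ≈ -4.0769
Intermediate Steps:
A(y) = 1/26 (A(y) = 1/(1 + 25) = 1/26)
Z*A(-10) = -106*1/26 = -53/13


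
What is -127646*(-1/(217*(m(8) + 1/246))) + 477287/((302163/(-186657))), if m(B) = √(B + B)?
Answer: -6344277155319049/21528610145 ≈ -2.9469e+5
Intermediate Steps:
m(B) = √2*√B (m(B) = √(2*B) = √2*√B)
-127646*(-1/(217*(m(8) + 1/246))) + 477287/((302163/(-186657))) = -127646*(-1/(217*(√2*√8 + 1/246))) + 477287/((302163/(-186657))) = -127646*(-1/(217*(√2*(2*√2) + 1/246))) + 477287/((302163*(-1/186657))) = -127646*(-1/(217*(4 + 1/246))) + 477287/(-100721/62219) = -127646/((985/246)*(-217)) + 477287*(-62219/100721) = -127646/(-213745/246) - 29696319853/100721 = -127646*(-246/213745) - 29696319853/100721 = 31400916/213745 - 29696319853/100721 = -6344277155319049/21528610145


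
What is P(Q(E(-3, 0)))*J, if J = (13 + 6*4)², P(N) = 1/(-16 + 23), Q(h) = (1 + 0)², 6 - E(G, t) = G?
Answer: 1369/7 ≈ 195.57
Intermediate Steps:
E(G, t) = 6 - G
Q(h) = 1 (Q(h) = 1² = 1)
P(N) = ⅐ (P(N) = 1/7 = ⅐)
J = 1369 (J = (13 + 24)² = 37² = 1369)
P(Q(E(-3, 0)))*J = (⅐)*1369 = 1369/7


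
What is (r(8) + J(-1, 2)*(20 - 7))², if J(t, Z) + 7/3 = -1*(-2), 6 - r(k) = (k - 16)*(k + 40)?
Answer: 1338649/9 ≈ 1.4874e+5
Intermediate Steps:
r(k) = 6 - (-16 + k)*(40 + k) (r(k) = 6 - (k - 16)*(k + 40) = 6 - (-16 + k)*(40 + k))
J(t, Z) = -⅓ (J(t, Z) = -7/3 - 1*(-2) = -7/3 + 2 = -⅓)
(r(8) + J(-1, 2)*(20 - 7))² = ((646 - 1*8² - 24*8) - (20 - 7)/3)² = ((646 - 1*64 - 192) - ⅓*13)² = ((646 - 64 - 192) - 13/3)² = (390 - 13/3)² = (1157/3)² = 1338649/9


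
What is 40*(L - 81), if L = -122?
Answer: -8120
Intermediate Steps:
40*(L - 81) = 40*(-122 - 81) = 40*(-203) = -8120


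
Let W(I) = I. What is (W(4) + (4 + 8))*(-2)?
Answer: -32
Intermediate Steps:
(W(4) + (4 + 8))*(-2) = (4 + (4 + 8))*(-2) = (4 + 12)*(-2) = 16*(-2) = -32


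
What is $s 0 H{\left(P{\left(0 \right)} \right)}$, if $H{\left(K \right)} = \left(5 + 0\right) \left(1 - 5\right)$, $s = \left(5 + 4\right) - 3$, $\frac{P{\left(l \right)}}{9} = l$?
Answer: $0$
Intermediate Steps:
$P{\left(l \right)} = 9 l$
$s = 6$ ($s = 9 - 3 = 6$)
$H{\left(K \right)} = -20$ ($H{\left(K \right)} = 5 \left(-4\right) = -20$)
$s 0 H{\left(P{\left(0 \right)} \right)} = 6 \cdot 0 \left(-20\right) = 0 \left(-20\right) = 0$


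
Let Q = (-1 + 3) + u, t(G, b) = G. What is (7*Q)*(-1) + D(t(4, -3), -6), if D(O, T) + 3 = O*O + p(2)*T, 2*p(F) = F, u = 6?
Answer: -49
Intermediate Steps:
p(F) = F/2
Q = 8 (Q = (-1 + 3) + 6 = 2 + 6 = 8)
D(O, T) = -3 + T + O² (D(O, T) = -3 + (O*O + ((½)*2)*T) = -3 + (O² + 1*T) = -3 + (O² + T) = -3 + (T + O²) = -3 + T + O²)
(7*Q)*(-1) + D(t(4, -3), -6) = (7*8)*(-1) + (-3 - 6 + 4²) = 56*(-1) + (-3 - 6 + 16) = -56 + 7 = -49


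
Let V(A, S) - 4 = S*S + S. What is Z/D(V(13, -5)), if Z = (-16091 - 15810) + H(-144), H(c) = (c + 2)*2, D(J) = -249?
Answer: 32185/249 ≈ 129.26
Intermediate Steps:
V(A, S) = 4 + S + S**2 (V(A, S) = 4 + (S*S + S) = 4 + (S**2 + S) = 4 + (S + S**2) = 4 + S + S**2)
H(c) = 4 + 2*c (H(c) = (2 + c)*2 = 4 + 2*c)
Z = -32185 (Z = (-16091 - 15810) + (4 + 2*(-144)) = -31901 + (4 - 288) = -31901 - 284 = -32185)
Z/D(V(13, -5)) = -32185/(-249) = -32185*(-1/249) = 32185/249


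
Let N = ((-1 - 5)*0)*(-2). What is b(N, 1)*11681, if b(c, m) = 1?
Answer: 11681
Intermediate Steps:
N = 0 (N = -6*0*(-2) = 0*(-2) = 0)
b(N, 1)*11681 = 1*11681 = 11681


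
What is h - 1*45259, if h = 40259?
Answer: -5000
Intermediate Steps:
h - 1*45259 = 40259 - 1*45259 = 40259 - 45259 = -5000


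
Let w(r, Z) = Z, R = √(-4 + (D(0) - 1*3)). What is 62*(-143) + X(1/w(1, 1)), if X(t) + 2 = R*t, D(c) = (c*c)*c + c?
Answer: -8868 + I*√7 ≈ -8868.0 + 2.6458*I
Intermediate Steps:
D(c) = c + c³ (D(c) = c²*c + c = c³ + c = c + c³)
R = I*√7 (R = √(-4 + ((0 + 0³) - 1*3)) = √(-4 + ((0 + 0) - 3)) = √(-4 + (0 - 3)) = √(-4 - 3) = √(-7) = I*√7 ≈ 2.6458*I)
X(t) = -2 + I*t*√7 (X(t) = -2 + (I*√7)*t = -2 + I*t*√7)
62*(-143) + X(1/w(1, 1)) = 62*(-143) + (-2 + I*√7/1) = -8866 + (-2 + I*1*√7) = -8866 + (-2 + I*√7) = -8868 + I*√7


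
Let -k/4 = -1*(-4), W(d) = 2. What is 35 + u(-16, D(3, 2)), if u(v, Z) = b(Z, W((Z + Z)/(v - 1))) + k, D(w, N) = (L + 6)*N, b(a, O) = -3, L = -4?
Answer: 16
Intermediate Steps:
k = -16 (k = -(-4)*(-4) = -4*4 = -16)
D(w, N) = 2*N (D(w, N) = (-4 + 6)*N = 2*N)
u(v, Z) = -19 (u(v, Z) = -3 - 16 = -19)
35 + u(-16, D(3, 2)) = 35 - 19 = 16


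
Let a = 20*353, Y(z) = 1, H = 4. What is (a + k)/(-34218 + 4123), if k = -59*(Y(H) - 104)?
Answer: -13137/30095 ≈ -0.43652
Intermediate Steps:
a = 7060
k = 6077 (k = -59*(1 - 104) = -59*(-103) = 6077)
(a + k)/(-34218 + 4123) = (7060 + 6077)/(-34218 + 4123) = 13137/(-30095) = 13137*(-1/30095) = -13137/30095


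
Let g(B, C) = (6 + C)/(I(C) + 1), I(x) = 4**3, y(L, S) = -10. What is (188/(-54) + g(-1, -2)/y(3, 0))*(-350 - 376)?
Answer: 7406168/2925 ≈ 2532.0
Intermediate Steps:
I(x) = 64
g(B, C) = 6/65 + C/65 (g(B, C) = (6 + C)/(64 + 1) = (6 + C)/65 = (6 + C)*(1/65) = 6/65 + C/65)
(188/(-54) + g(-1, -2)/y(3, 0))*(-350 - 376) = (188/(-54) + (6/65 + (1/65)*(-2))/(-10))*(-350 - 376) = (188*(-1/54) + (6/65 - 2/65)*(-1/10))*(-726) = (-94/27 + (4/65)*(-1/10))*(-726) = (-94/27 - 2/325)*(-726) = -30604/8775*(-726) = 7406168/2925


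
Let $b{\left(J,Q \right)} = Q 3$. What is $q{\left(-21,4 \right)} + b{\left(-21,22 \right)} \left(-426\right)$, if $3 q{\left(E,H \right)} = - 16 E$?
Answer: $-28004$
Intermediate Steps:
$q{\left(E,H \right)} = - \frac{16 E}{3}$ ($q{\left(E,H \right)} = \frac{\left(-16\right) E}{3} = - \frac{16 E}{3}$)
$b{\left(J,Q \right)} = 3 Q$
$q{\left(-21,4 \right)} + b{\left(-21,22 \right)} \left(-426\right) = \left(- \frac{16}{3}\right) \left(-21\right) + 3 \cdot 22 \left(-426\right) = 112 + 66 \left(-426\right) = 112 - 28116 = -28004$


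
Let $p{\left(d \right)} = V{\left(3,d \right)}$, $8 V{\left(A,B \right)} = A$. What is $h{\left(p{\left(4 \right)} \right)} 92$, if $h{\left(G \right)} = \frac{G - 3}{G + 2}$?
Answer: $- \frac{1932}{19} \approx -101.68$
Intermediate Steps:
$V{\left(A,B \right)} = \frac{A}{8}$
$p{\left(d \right)} = \frac{3}{8}$ ($p{\left(d \right)} = \frac{1}{8} \cdot 3 = \frac{3}{8}$)
$h{\left(G \right)} = \frac{-3 + G}{2 + G}$
$h{\left(p{\left(4 \right)} \right)} 92 = \frac{-3 + \frac{3}{8}}{2 + \frac{3}{8}} \cdot 92 = \frac{1}{\frac{19}{8}} \left(- \frac{21}{8}\right) 92 = \frac{8}{19} \left(- \frac{21}{8}\right) 92 = \left(- \frac{21}{19}\right) 92 = - \frac{1932}{19}$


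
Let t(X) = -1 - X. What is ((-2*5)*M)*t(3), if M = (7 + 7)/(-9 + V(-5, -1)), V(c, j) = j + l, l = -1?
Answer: -560/11 ≈ -50.909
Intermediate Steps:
V(c, j) = -1 + j (V(c, j) = j - 1 = -1 + j)
M = -14/11 (M = (7 + 7)/(-9 + (-1 - 1)) = 14/(-9 - 2) = 14/(-11) = 14*(-1/11) = -14/11 ≈ -1.2727)
((-2*5)*M)*t(3) = (-2*5*(-14/11))*(-1 - 1*3) = (-10*(-14/11))*(-1 - 3) = (140/11)*(-4) = -560/11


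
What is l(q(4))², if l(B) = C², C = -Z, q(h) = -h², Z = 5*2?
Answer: 10000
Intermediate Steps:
Z = 10
C = -10 (C = -1*10 = -10)
l(B) = 100 (l(B) = (-10)² = 100)
l(q(4))² = 100² = 10000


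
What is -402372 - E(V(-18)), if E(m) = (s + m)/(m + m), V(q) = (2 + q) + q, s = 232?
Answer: -13680549/34 ≈ -4.0237e+5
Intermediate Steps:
V(q) = 2 + 2*q
E(m) = (232 + m)/(2*m) (E(m) = (232 + m)/(m + m) = (232 + m)/((2*m)) = (232 + m)*(1/(2*m)) = (232 + m)/(2*m))
-402372 - E(V(-18)) = -402372 - (232 + (2 + 2*(-18)))/(2*(2 + 2*(-18))) = -402372 - (232 + (2 - 36))/(2*(2 - 36)) = -402372 - (232 - 34)/(2*(-34)) = -402372 - (-1)*198/(2*34) = -402372 - 1*(-99/34) = -402372 + 99/34 = -13680549/34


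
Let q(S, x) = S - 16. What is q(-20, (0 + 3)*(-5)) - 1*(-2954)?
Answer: 2918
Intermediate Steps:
q(S, x) = -16 + S
q(-20, (0 + 3)*(-5)) - 1*(-2954) = (-16 - 20) - 1*(-2954) = -36 + 2954 = 2918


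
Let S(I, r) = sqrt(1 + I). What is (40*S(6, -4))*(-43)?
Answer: -1720*sqrt(7) ≈ -4550.7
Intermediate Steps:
(40*S(6, -4))*(-43) = (40*sqrt(1 + 6))*(-43) = (40*sqrt(7))*(-43) = -1720*sqrt(7)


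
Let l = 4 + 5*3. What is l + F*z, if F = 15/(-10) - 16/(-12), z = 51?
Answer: 21/2 ≈ 10.500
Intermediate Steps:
l = 19 (l = 4 + 15 = 19)
F = -1/6 (F = 15*(-1/10) - 16*(-1/12) = -3/2 + 4/3 = -1/6 ≈ -0.16667)
l + F*z = 19 - 1/6*51 = 19 - 17/2 = 21/2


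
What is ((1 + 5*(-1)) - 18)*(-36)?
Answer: 792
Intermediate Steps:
((1 + 5*(-1)) - 18)*(-36) = ((1 - 5) - 18)*(-36) = (-4 - 18)*(-36) = -22*(-36) = 792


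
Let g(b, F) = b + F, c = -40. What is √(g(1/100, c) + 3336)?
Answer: √329601/10 ≈ 57.411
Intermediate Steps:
g(b, F) = F + b
√(g(1/100, c) + 3336) = √((-40 + 1/100) + 3336) = √(-3999/100 + 3336) = √(329601/100) = √329601/10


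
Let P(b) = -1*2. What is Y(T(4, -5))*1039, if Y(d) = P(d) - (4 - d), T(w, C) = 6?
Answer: 0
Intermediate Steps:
P(b) = -2
Y(d) = -6 + d (Y(d) = -2 - (4 - d) = -2 + (-4 + d) = -6 + d)
Y(T(4, -5))*1039 = (-6 + 6)*1039 = 0*1039 = 0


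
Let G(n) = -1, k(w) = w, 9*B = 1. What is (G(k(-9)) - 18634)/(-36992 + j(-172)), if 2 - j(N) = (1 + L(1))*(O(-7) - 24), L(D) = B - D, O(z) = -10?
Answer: 167715/332876 ≈ 0.50384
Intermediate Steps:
B = 1/9 (B = (1/9)*1 = 1/9 ≈ 0.11111)
L(D) = 1/9 - D
j(N) = 52/9 (j(N) = 2 - (1 + (1/9 - 1*1))*(-10 - 24) = 2 - (1 + (1/9 - 1))*(-34) = 2 - (1 - 8/9)*(-34) = 2 - (-34)/9 = 2 - 1*(-34/9) = 2 + 34/9 = 52/9)
(G(k(-9)) - 18634)/(-36992 + j(-172)) = (-1 - 18634)/(-36992 + 52/9) = -18635/(-332876/9) = -18635*(-9/332876) = 167715/332876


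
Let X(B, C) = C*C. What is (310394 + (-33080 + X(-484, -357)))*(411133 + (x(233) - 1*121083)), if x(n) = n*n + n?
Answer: 139469996436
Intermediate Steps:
X(B, C) = C²
x(n) = n + n² (x(n) = n² + n = n + n²)
(310394 + (-33080 + X(-484, -357)))*(411133 + (x(233) - 1*121083)) = (310394 + (-33080 + (-357)²))*(411133 + (233*(1 + 233) - 1*121083)) = (310394 + (-33080 + 127449))*(411133 + (233*234 - 121083)) = (310394 + 94369)*(411133 + (54522 - 121083)) = 404763*(411133 - 66561) = 404763*344572 = 139469996436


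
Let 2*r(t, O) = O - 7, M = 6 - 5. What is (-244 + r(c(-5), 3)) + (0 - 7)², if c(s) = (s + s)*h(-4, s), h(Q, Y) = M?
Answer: -197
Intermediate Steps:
M = 1
h(Q, Y) = 1
c(s) = 2*s (c(s) = (s + s)*1 = (2*s)*1 = 2*s)
r(t, O) = -7/2 + O/2 (r(t, O) = (O - 7)/2 = (-7 + O)/2 = -7/2 + O/2)
(-244 + r(c(-5), 3)) + (0 - 7)² = (-244 + (-7/2 + (½)*3)) + (0 - 7)² = (-244 + (-7/2 + 3/2)) + (-7)² = (-244 - 2) + 49 = -246 + 49 = -197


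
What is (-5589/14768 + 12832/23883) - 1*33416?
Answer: -11785905655015/352704144 ≈ -33416.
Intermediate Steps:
(-5589/14768 + 12832/23883) - 1*33416 = (-5589*1/14768 + 12832*(1/23883)) - 33416 = (-5589/14768 + 12832/23883) - 33416 = 56020889/352704144 - 33416 = -11785905655015/352704144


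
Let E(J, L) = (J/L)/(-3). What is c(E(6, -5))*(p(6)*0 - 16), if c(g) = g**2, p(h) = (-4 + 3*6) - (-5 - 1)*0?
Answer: -64/25 ≈ -2.5600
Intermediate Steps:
p(h) = 14 (p(h) = (-4 + 18) - (-6)*0 = 14 - 1*0 = 14 + 0 = 14)
E(J, L) = -J/(3*L) (E(J, L) = (J/L)*(-1/3) = -J/(3*L))
c(E(6, -5))*(p(6)*0 - 16) = (-1/3*6/(-5))**2*(14*0 - 16) = (-1/3*6*(-1/5))**2*(0 - 16) = (2/5)**2*(-16) = (4/25)*(-16) = -64/25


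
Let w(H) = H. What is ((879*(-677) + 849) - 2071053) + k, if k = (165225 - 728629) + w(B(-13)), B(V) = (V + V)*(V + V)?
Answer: -3228015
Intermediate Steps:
B(V) = 4*V**2 (B(V) = (2*V)*(2*V) = 4*V**2)
k = -562728 (k = (165225 - 728629) + 4*(-13)**2 = -563404 + 4*169 = -563404 + 676 = -562728)
((879*(-677) + 849) - 2071053) + k = ((879*(-677) + 849) - 2071053) - 562728 = ((-595083 + 849) - 2071053) - 562728 = (-594234 - 2071053) - 562728 = -2665287 - 562728 = -3228015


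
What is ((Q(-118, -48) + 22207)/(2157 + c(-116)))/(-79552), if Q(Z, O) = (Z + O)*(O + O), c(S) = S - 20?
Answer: -38143/160774592 ≈ -0.00023725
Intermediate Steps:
c(S) = -20 + S
Q(Z, O) = 2*O*(O + Z) (Q(Z, O) = (O + Z)*(2*O) = 2*O*(O + Z))
((Q(-118, -48) + 22207)/(2157 + c(-116)))/(-79552) = ((2*(-48)*(-48 - 118) + 22207)/(2157 + (-20 - 116)))/(-79552) = ((2*(-48)*(-166) + 22207)/(2157 - 136))*(-1/79552) = ((15936 + 22207)/2021)*(-1/79552) = (38143*(1/2021))*(-1/79552) = (38143/2021)*(-1/79552) = -38143/160774592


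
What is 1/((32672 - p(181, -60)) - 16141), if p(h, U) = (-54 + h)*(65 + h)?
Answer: -1/14711 ≈ -6.7976e-5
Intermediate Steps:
1/((32672 - p(181, -60)) - 16141) = 1/((32672 - (-3510 + 181**2 + 11*181)) - 16141) = 1/((32672 - (-3510 + 32761 + 1991)) - 16141) = 1/((32672 - 1*31242) - 16141) = 1/((32672 - 31242) - 16141) = 1/(1430 - 16141) = 1/(-14711) = -1/14711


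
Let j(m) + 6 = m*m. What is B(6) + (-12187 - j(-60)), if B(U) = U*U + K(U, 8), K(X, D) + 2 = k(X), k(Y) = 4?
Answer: -15743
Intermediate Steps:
K(X, D) = 2 (K(X, D) = -2 + 4 = 2)
j(m) = -6 + m**2 (j(m) = -6 + m*m = -6 + m**2)
B(U) = 2 + U**2 (B(U) = U*U + 2 = U**2 + 2 = 2 + U**2)
B(6) + (-12187 - j(-60)) = (2 + 6**2) + (-12187 - (-6 + (-60)**2)) = (2 + 36) + (-12187 - (-6 + 3600)) = 38 + (-12187 - 1*3594) = 38 + (-12187 - 3594) = 38 - 15781 = -15743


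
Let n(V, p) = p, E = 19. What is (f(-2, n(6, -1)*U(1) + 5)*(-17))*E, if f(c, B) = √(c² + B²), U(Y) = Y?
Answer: -646*√5 ≈ -1444.5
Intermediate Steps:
f(c, B) = √(B² + c²)
(f(-2, n(6, -1)*U(1) + 5)*(-17))*E = (√((-1*1 + 5)² + (-2)²)*(-17))*19 = (√((-1 + 5)² + 4)*(-17))*19 = (√(4² + 4)*(-17))*19 = (√(16 + 4)*(-17))*19 = (√20*(-17))*19 = ((2*√5)*(-17))*19 = -34*√5*19 = -646*√5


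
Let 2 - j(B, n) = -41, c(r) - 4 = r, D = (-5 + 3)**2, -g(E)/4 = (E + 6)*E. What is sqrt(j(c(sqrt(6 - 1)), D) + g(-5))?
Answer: 3*sqrt(7) ≈ 7.9373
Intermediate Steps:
g(E) = -4*E*(6 + E) (g(E) = -4*(E + 6)*E = -4*(6 + E)*E = -4*E*(6 + E))
D = 4 (D = (-2)**2 = 4)
c(r) = 4 + r
j(B, n) = 43 (j(B, n) = 2 - 1*(-41) = 2 + 41 = 43)
sqrt(j(c(sqrt(6 - 1)), D) + g(-5)) = sqrt(43 - 4*(-5)*(6 - 5)) = sqrt(43 - 4*(-5)*1) = sqrt(43 + 20) = sqrt(63) = 3*sqrt(7)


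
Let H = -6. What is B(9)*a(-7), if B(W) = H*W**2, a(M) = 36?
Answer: -17496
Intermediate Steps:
B(W) = -6*W**2
B(9)*a(-7) = -6*9**2*36 = -6*81*36 = -486*36 = -17496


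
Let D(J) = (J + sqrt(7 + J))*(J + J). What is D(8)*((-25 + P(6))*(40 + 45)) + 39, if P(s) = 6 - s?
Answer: -271961 - 34000*sqrt(15) ≈ -4.0364e+5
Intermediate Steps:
D(J) = 2*J*(J + sqrt(7 + J)) (D(J) = (J + sqrt(7 + J))*(2*J) = 2*J*(J + sqrt(7 + J)))
D(8)*((-25 + P(6))*(40 + 45)) + 39 = (2*8*(8 + sqrt(7 + 8)))*((-25 + (6 - 1*6))*(40 + 45)) + 39 = (2*8*(8 + sqrt(15)))*((-25 + (6 - 6))*85) + 39 = (128 + 16*sqrt(15))*((-25 + 0)*85) + 39 = (128 + 16*sqrt(15))*(-25*85) + 39 = (128 + 16*sqrt(15))*(-2125) + 39 = (-272000 - 34000*sqrt(15)) + 39 = -271961 - 34000*sqrt(15)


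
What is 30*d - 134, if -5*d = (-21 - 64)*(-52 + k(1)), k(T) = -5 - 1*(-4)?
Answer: -27164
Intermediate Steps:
k(T) = -1 (k(T) = -5 + 4 = -1)
d = -901 (d = -(-21 - 64)*(-52 - 1)/5 = -(-17)*(-53) = -1/5*4505 = -901)
30*d - 134 = 30*(-901) - 134 = -27030 - 134 = -27164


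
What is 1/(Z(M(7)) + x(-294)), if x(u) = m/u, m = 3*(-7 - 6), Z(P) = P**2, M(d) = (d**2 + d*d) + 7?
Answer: 98/1080463 ≈ 9.0702e-5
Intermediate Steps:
M(d) = 7 + 2*d**2 (M(d) = (d**2 + d**2) + 7 = 2*d**2 + 7 = 7 + 2*d**2)
m = -39 (m = 3*(-13) = -39)
x(u) = -39/u
1/(Z(M(7)) + x(-294)) = 1/((7 + 2*7**2)**2 - 39/(-294)) = 1/((7 + 2*49)**2 - 39*(-1/294)) = 1/((7 + 98)**2 + 13/98) = 1/(105**2 + 13/98) = 1/(11025 + 13/98) = 1/(1080463/98) = 98/1080463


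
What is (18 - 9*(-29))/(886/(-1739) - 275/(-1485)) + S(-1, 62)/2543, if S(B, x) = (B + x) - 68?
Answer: -33313119230/38722261 ≈ -860.31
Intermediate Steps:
S(B, x) = -68 + B + x
(18 - 9*(-29))/(886/(-1739) - 275/(-1485)) + S(-1, 62)/2543 = (18 - 9*(-29))/(886/(-1739) - 275/(-1485)) + (-68 - 1 + 62)/2543 = (18 + 261)/(886*(-1/1739) - 275*(-1/1485)) - 7*1/2543 = 279/(-886/1739 + 5/27) - 7/2543 = 279/(-15227/46953) - 7/2543 = 279*(-46953/15227) - 7/2543 = -13099887/15227 - 7/2543 = -33313119230/38722261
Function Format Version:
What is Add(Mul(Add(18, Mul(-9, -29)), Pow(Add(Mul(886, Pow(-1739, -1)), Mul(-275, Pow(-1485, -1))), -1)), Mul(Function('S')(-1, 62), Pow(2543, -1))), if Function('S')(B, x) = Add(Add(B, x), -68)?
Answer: Rational(-33313119230, 38722261) ≈ -860.31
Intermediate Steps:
Function('S')(B, x) = Add(-68, B, x)
Add(Mul(Add(18, Mul(-9, -29)), Pow(Add(Mul(886, Pow(-1739, -1)), Mul(-275, Pow(-1485, -1))), -1)), Mul(Function('S')(-1, 62), Pow(2543, -1))) = Add(Mul(Add(18, Mul(-9, -29)), Pow(Add(Mul(886, Pow(-1739, -1)), Mul(-275, Pow(-1485, -1))), -1)), Mul(Add(-68, -1, 62), Pow(2543, -1))) = Add(Mul(Add(18, 261), Pow(Add(Mul(886, Rational(-1, 1739)), Mul(-275, Rational(-1, 1485))), -1)), Mul(-7, Rational(1, 2543))) = Add(Mul(279, Pow(Add(Rational(-886, 1739), Rational(5, 27)), -1)), Rational(-7, 2543)) = Add(Mul(279, Pow(Rational(-15227, 46953), -1)), Rational(-7, 2543)) = Add(Mul(279, Rational(-46953, 15227)), Rational(-7, 2543)) = Add(Rational(-13099887, 15227), Rational(-7, 2543)) = Rational(-33313119230, 38722261)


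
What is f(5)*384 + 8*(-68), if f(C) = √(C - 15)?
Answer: -544 + 384*I*√10 ≈ -544.0 + 1214.3*I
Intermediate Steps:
f(C) = √(-15 + C)
f(5)*384 + 8*(-68) = √(-15 + 5)*384 + 8*(-68) = √(-10)*384 - 544 = (I*√10)*384 - 544 = 384*I*√10 - 544 = -544 + 384*I*√10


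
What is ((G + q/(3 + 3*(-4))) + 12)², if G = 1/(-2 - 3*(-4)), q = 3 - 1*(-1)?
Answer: 1100401/8100 ≈ 135.85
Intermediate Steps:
q = 4 (q = 3 + 1 = 4)
G = ⅒ (G = 1/(-2 + 12) = 1/10 = ⅒ ≈ 0.10000)
((G + q/(3 + 3*(-4))) + 12)² = ((⅒ + 4/(3 + 3*(-4))) + 12)² = ((⅒ + 4/(3 - 12)) + 12)² = ((⅒ + 4/(-9)) + 12)² = ((⅒ - ⅑*4) + 12)² = ((⅒ - 4/9) + 12)² = (-31/90 + 12)² = (1049/90)² = 1100401/8100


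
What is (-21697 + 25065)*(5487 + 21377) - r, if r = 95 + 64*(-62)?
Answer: 90481825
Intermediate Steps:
r = -3873 (r = 95 - 3968 = -3873)
(-21697 + 25065)*(5487 + 21377) - r = (-21697 + 25065)*(5487 + 21377) - 1*(-3873) = 3368*26864 + 3873 = 90477952 + 3873 = 90481825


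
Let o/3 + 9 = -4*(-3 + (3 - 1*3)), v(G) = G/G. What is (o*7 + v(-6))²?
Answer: 4096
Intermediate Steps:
v(G) = 1
o = 9 (o = -27 + 3*(-4*(-3 + (3 - 1*3))) = -27 + 3*(-4*(-3 + (3 - 3))) = -27 + 3*(-4*(-3 + 0)) = -27 + 3*(-4*(-3)) = -27 + 3*12 = -27 + 36 = 9)
(o*7 + v(-6))² = (9*7 + 1)² = (63 + 1)² = 64² = 4096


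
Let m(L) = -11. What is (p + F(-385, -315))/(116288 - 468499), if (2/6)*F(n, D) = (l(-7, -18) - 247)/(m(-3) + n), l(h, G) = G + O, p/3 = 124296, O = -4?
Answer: -49221485/46491852 ≈ -1.0587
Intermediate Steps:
p = 372888 (p = 3*124296 = 372888)
l(h, G) = -4 + G (l(h, G) = G - 4 = -4 + G)
F(n, D) = -807/(-11 + n) (F(n, D) = 3*(((-4 - 18) - 247)/(-11 + n)) = 3*((-22 - 247)/(-11 + n)) = 3*(-269/(-11 + n)) = -807/(-11 + n))
(p + F(-385, -315))/(116288 - 468499) = (372888 - 807/(-11 - 385))/(116288 - 468499) = (372888 - 807/(-396))/(-352211) = (372888 - 807*(-1/396))*(-1/352211) = (372888 + 269/132)*(-1/352211) = (49221485/132)*(-1/352211) = -49221485/46491852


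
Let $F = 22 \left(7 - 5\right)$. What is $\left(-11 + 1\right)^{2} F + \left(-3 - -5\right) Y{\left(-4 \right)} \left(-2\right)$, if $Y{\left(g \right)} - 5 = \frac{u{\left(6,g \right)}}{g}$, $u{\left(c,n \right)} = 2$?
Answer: $4382$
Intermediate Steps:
$Y{\left(g \right)} = 5 + \frac{2}{g}$
$F = 44$ ($F = 22 \left(7 - 5\right) = 22 \cdot 2 = 44$)
$\left(-11 + 1\right)^{2} F + \left(-3 - -5\right) Y{\left(-4 \right)} \left(-2\right) = \left(-11 + 1\right)^{2} \cdot 44 + \left(-3 - -5\right) \left(5 + \frac{2}{-4}\right) \left(-2\right) = \left(-10\right)^{2} \cdot 44 + \left(-3 + 5\right) \left(5 + 2 \left(- \frac{1}{4}\right)\right) \left(-2\right) = 100 \cdot 44 + 2 \left(5 - \frac{1}{2}\right) \left(-2\right) = 4400 + 2 \cdot \frac{9}{2} \left(-2\right) = 4400 + 9 \left(-2\right) = 4400 - 18 = 4382$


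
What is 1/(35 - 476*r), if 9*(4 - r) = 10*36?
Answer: 1/17171 ≈ 5.8238e-5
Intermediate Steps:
r = -36 (r = 4 - 10*36/9 = 4 - 1/9*360 = 4 - 40 = -36)
1/(35 - 476*r) = 1/(35 - 476*(-36)) = 1/(35 + 17136) = 1/17171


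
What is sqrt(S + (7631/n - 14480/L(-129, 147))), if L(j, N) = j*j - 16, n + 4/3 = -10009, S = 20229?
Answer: sqrt(8067188903171072402)/19970615 ≈ 142.22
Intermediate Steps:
n = -30031/3 (n = -4/3 - 10009 = -30031/3 ≈ -10010.)
L(j, N) = -16 + j**2 (L(j, N) = j**2 - 16 = -16 + j**2)
sqrt(S + (7631/n - 14480/L(-129, 147))) = sqrt(20229 + (7631/(-30031/3) - 14480/(-16 + (-129)**2))) = sqrt(20229 + (7631*(-3/30031) - 14480/(-16 + 16641))) = sqrt(20229 + (-22893/30031 - 14480/16625)) = sqrt(20229 + (-22893/30031 - 14480*1/16625)) = sqrt(20229 + (-22893/30031 - 2896/3325)) = sqrt(20229 - 163089001/99853075) = sqrt(2019764765174/99853075) = sqrt(8067188903171072402)/19970615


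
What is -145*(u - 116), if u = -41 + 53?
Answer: 15080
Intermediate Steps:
u = 12
-145*(u - 116) = -145*(12 - 116) = -145*(-104) = 15080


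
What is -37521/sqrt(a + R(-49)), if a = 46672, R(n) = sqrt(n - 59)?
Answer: -37521*sqrt(2)/(2*sqrt(23336 + 3*I*sqrt(3))) ≈ -173.68 + 0.019336*I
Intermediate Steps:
R(n) = sqrt(-59 + n)
-37521/sqrt(a + R(-49)) = -37521/sqrt(46672 + sqrt(-59 - 49)) = -37521/sqrt(46672 + sqrt(-108)) = -37521/sqrt(46672 + 6*I*sqrt(3))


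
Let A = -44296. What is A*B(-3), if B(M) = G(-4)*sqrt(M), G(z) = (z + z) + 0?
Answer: 354368*I*sqrt(3) ≈ 6.1378e+5*I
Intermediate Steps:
G(z) = 2*z (G(z) = 2*z + 0 = 2*z)
B(M) = -8*sqrt(M) (B(M) = (2*(-4))*sqrt(M) = -8*sqrt(M))
A*B(-3) = -(-354368)*sqrt(-3) = -(-354368)*I*sqrt(3) = 354368*I*sqrt(3)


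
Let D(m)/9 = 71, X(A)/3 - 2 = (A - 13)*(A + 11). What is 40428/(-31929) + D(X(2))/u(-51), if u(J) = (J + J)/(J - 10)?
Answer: 137826315/361862 ≈ 380.88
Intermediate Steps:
u(J) = 2*J/(-10 + J) (u(J) = (2*J)/(-10 + J) = 2*J/(-10 + J))
X(A) = 6 + 3*(-13 + A)*(11 + A) (X(A) = 6 + 3*((A - 13)*(A + 11)) = 6 + 3*((-13 + A)*(11 + A)) = 6 + 3*(-13 + A)*(11 + A))
D(m) = 639 (D(m) = 9*71 = 639)
40428/(-31929) + D(X(2))/u(-51) = 40428/(-31929) + 639/((2*(-51)/(-10 - 51))) = 40428*(-1/31929) + 639/((2*(-51)/(-61))) = -13476/10643 + 639/((2*(-51)*(-1/61))) = -13476/10643 + 639/(102/61) = -13476/10643 + 639*(61/102) = -13476/10643 + 12993/34 = 137826315/361862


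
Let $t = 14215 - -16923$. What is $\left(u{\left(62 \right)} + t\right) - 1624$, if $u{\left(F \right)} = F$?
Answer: $29576$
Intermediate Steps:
$t = 31138$ ($t = 14215 + 16923 = 31138$)
$\left(u{\left(62 \right)} + t\right) - 1624 = \left(62 + 31138\right) - 1624 = 31200 - 1624 = 29576$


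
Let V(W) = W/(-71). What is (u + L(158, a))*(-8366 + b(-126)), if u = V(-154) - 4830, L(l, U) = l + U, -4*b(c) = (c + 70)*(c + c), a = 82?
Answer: 3874303984/71 ≈ 5.4568e+7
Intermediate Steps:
b(c) = -c*(70 + c)/2 (b(c) = -(c + 70)*(c + c)/4 = -(70 + c)*2*c/4 = -c*(70 + c)/2)
V(W) = -W/71 (V(W) = W*(-1/71) = -W/71)
L(l, U) = U + l
u = -342776/71 (u = -1/71*(-154) - 4830 = 154/71 - 4830 = -342776/71 ≈ -4827.8)
(u + L(158, a))*(-8366 + b(-126)) = (-342776/71 + (82 + 158))*(-8366 - ½*(-126)*(70 - 126)) = (-342776/71 + 240)*(-8366 - ½*(-126)*(-56)) = -325736*(-8366 - 3528)/71 = -325736/71*(-11894) = 3874303984/71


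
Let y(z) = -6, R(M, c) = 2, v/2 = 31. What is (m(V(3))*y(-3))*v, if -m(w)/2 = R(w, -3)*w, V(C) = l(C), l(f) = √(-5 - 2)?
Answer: 1488*I*√7 ≈ 3936.9*I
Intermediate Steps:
v = 62 (v = 2*31 = 62)
l(f) = I*√7 (l(f) = √(-7) = I*√7)
V(C) = I*√7
m(w) = -4*w
(m(V(3))*y(-3))*v = (-4*I*√7*(-6))*62 = (24*I*√7)*62 = 1488*I*√7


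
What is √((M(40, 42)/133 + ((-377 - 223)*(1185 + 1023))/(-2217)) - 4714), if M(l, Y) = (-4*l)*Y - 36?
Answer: I*√40256861434174/98287 ≈ 64.554*I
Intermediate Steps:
M(l, Y) = -36 - 4*Y*l (M(l, Y) = -4*Y*l - 36 = -36 - 4*Y*l)
√((M(40, 42)/133 + ((-377 - 223)*(1185 + 1023))/(-2217)) - 4714) = √(((-36 - 4*42*40)/133 + ((-377 - 223)*(1185 + 1023))/(-2217)) - 4714) = √(((-36 - 6720)*(1/133) - 600*2208*(-1/2217)) - 4714) = √((-6756*1/133 - 1324800*(-1/2217)) - 4714) = √((-6756/133 + 441600/739) - 4714) = √(53740116/98287 - 4714) = √(-409584802/98287) = I*√40256861434174/98287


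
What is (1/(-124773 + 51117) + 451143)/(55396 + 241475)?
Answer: 33229388807/21866330376 ≈ 1.5197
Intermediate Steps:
(1/(-124773 + 51117) + 451143)/(55396 + 241475) = (1/(-73656) + 451143)/296871 = (-1/73656 + 451143)*(1/296871) = (33229388807/73656)*(1/296871) = 33229388807/21866330376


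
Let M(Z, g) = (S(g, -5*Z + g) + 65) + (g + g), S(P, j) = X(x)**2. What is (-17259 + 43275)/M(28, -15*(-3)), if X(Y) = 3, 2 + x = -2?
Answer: 6504/41 ≈ 158.63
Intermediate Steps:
x = -4 (x = -2 - 2 = -4)
S(P, j) = 9 (S(P, j) = 3**2 = 9)
M(Z, g) = 74 + 2*g (M(Z, g) = (9 + 65) + (g + g) = 74 + 2*g)
(-17259 + 43275)/M(28, -15*(-3)) = (-17259 + 43275)/(74 + 2*(-15*(-3))) = 26016/(74 + 2*45) = 26016/(74 + 90) = 26016/164 = 26016*(1/164) = 6504/41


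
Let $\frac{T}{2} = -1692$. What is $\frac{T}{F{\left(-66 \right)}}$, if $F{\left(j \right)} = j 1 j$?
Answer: $- \frac{94}{121} \approx -0.77686$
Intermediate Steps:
$T = -3384$ ($T = 2 \left(-1692\right) = -3384$)
$F{\left(j \right)} = j^{2}$ ($F{\left(j \right)} = j j = j^{2}$)
$\frac{T}{F{\left(-66 \right)}} = - \frac{3384}{\left(-66\right)^{2}} = - \frac{3384}{4356} = \left(-3384\right) \frac{1}{4356} = - \frac{94}{121}$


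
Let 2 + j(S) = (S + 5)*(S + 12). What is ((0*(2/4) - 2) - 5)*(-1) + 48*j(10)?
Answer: 15751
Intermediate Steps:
j(S) = -2 + (5 + S)*(12 + S) (j(S) = -2 + (S + 5)*(S + 12) = -2 + (5 + S)*(12 + S))
((0*(2/4) - 2) - 5)*(-1) + 48*j(10) = ((0*(2/4) - 2) - 5)*(-1) + 48*(58 + 10² + 17*10) = ((0*(2*(¼)) - 2) - 5)*(-1) + 48*(58 + 100 + 170) = ((0*(½) - 2) - 5)*(-1) + 48*328 = ((0 - 2) - 5)*(-1) + 15744 = (-2 - 5)*(-1) + 15744 = -7*(-1) + 15744 = 7 + 15744 = 15751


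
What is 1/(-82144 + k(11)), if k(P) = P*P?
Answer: -1/82023 ≈ -1.2192e-5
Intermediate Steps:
k(P) = P²
1/(-82144 + k(11)) = 1/(-82144 + 11²) = 1/(-82144 + 121) = 1/(-82023) = -1/82023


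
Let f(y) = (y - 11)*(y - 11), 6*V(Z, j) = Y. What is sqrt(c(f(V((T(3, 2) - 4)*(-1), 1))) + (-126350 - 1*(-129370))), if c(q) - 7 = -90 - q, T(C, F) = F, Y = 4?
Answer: 8*sqrt(398)/3 ≈ 53.200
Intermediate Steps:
V(Z, j) = 2/3 (V(Z, j) = (1/6)*4 = 2/3)
f(y) = (-11 + y)**2 (f(y) = (-11 + y)*(-11 + y) = (-11 + y)**2)
c(q) = -83 - q (c(q) = 7 + (-90 - q) = -83 - q)
sqrt(c(f(V((T(3, 2) - 4)*(-1), 1))) + (-126350 - 1*(-129370))) = sqrt((-83 - (-11 + 2/3)**2) + (-126350 - 1*(-129370))) = sqrt((-83 - (-31/3)**2) + (-126350 + 129370)) = sqrt((-83 - 1*961/9) + 3020) = sqrt((-83 - 961/9) + 3020) = sqrt(-1708/9 + 3020) = sqrt(25472/9) = 8*sqrt(398)/3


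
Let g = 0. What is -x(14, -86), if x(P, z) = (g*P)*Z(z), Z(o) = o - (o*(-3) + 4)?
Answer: 0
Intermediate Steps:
Z(o) = -4 + 4*o (Z(o) = o - (-3*o + 4) = o - (4 - 3*o) = o + (-4 + 3*o) = -4 + 4*o)
x(P, z) = 0 (x(P, z) = (0*P)*(-4 + 4*z) = 0*(-4 + 4*z) = 0)
-x(14, -86) = -1*0 = 0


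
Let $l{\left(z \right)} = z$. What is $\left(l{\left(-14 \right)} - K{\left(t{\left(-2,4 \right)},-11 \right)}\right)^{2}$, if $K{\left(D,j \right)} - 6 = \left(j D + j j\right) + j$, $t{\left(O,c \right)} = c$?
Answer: $7396$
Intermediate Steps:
$K{\left(D,j \right)} = 6 + j + j^{2} + D j$ ($K{\left(D,j \right)} = 6 + \left(\left(j D + j j\right) + j\right) = 6 + \left(\left(D j + j^{2}\right) + j\right) = 6 + \left(\left(j^{2} + D j\right) + j\right) = 6 + \left(j + j^{2} + D j\right) = 6 + j + j^{2} + D j$)
$\left(l{\left(-14 \right)} - K{\left(t{\left(-2,4 \right)},-11 \right)}\right)^{2} = \left(-14 - \left(6 - 11 + \left(-11\right)^{2} + 4 \left(-11\right)\right)\right)^{2} = \left(-14 - \left(6 - 11 + 121 - 44\right)\right)^{2} = \left(-14 - 72\right)^{2} = \left(-86\right)^{2} = 7396$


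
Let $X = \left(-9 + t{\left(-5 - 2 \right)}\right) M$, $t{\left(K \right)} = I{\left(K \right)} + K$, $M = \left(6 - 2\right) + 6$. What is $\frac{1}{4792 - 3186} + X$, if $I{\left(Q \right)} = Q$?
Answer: $- \frac{369379}{1606} \approx -230.0$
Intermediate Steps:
$M = 10$ ($M = 4 + 6 = 10$)
$t{\left(K \right)} = 2 K$ ($t{\left(K \right)} = K + K = 2 K$)
$X = -230$ ($X = \left(-9 + 2 \left(-5 - 2\right)\right) 10 = \left(-9 + 2 \left(-7\right)\right) 10 = \left(-9 - 14\right) 10 = \left(-23\right) 10 = -230$)
$\frac{1}{4792 - 3186} + X = \frac{1}{4792 - 3186} - 230 = \frac{1}{1606} - 230 = - \frac{369379}{1606}$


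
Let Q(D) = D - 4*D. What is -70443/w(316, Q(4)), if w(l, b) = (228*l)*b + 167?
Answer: 70443/864409 ≈ 0.081493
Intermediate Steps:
Q(D) = -3*D
w(l, b) = 167 + 228*b*l (w(l, b) = 228*b*l + 167 = 167 + 228*b*l)
-70443/w(316, Q(4)) = -70443/(167 + 228*(-3*4)*316) = -70443/(167 + 228*(-12)*316) = -70443/(167 - 864576) = -70443/(-864409) = -70443*(-1/864409) = 70443/864409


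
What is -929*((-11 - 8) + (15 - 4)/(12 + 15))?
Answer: 466358/27 ≈ 17273.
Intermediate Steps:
-929*((-11 - 8) + (15 - 4)/(12 + 15)) = -929*(-19 + 11/27) = -929*(-502/27) = 466358/27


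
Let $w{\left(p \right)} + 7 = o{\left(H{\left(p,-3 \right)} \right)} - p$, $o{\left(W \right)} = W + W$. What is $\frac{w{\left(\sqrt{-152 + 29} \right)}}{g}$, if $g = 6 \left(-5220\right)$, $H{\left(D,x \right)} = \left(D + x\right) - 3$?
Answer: $\frac{19}{31320} - \frac{i \sqrt{123}}{31320} \approx 0.00060664 - 0.0003541 i$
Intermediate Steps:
$H{\left(D,x \right)} = -3 + D + x$
$o{\left(W \right)} = 2 W$
$g = -31320$
$w{\left(p \right)} = -19 + p$ ($w{\left(p \right)} = -7 - \left(p - 2 \left(-3 + p - 3\right)\right) = -7 - \left(p - 2 \left(-6 + p\right)\right) = -7 + \left(\left(-12 + 2 p\right) - p\right) = -7 + \left(-12 + p\right) = -19 + p$)
$\frac{w{\left(\sqrt{-152 + 29} \right)}}{g} = \frac{-19 + \sqrt{-152 + 29}}{-31320} = \left(-19 + \sqrt{-123}\right) \left(- \frac{1}{31320}\right) = \left(-19 + i \sqrt{123}\right) \left(- \frac{1}{31320}\right) = \frac{19}{31320} - \frac{i \sqrt{123}}{31320}$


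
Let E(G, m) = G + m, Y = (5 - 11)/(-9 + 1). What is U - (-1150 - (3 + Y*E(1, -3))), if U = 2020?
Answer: 6343/2 ≈ 3171.5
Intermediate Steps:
Y = 3/4 (Y = -6/(-8) = -6*(-1/8) = 3/4 ≈ 0.75000)
U - (-1150 - (3 + Y*E(1, -3))) = 2020 - (-1150 - (3 + 3*(1 - 3)/4)) = 2020 - (-1150 - (3 + (3/4)*(-2))) = 2020 - (-1150 - (3 - 3/2)) = 2020 - (-1150 - 1*3/2) = 2020 - (-1150 - 3/2) = 2020 - 1*(-2303/2) = 2020 + 2303/2 = 6343/2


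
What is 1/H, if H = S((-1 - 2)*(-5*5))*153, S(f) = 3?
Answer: 1/459 ≈ 0.0021787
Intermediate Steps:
H = 459 (H = 3*153 = 459)
1/H = 1/459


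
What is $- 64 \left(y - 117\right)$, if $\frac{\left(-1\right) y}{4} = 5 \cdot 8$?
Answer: $17728$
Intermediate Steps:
$y = -160$ ($y = - 4 \cdot 5 \cdot 8 = \left(-4\right) 40 = -160$)
$- 64 \left(y - 117\right) = - 64 \left(-160 - 117\right) = \left(-64\right) \left(-277\right) = 17728$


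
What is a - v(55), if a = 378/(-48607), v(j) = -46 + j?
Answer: -437841/48607 ≈ -9.0078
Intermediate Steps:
a = -378/48607 (a = 378*(-1/48607) = -378/48607 ≈ -0.0077767)
a - v(55) = -378/48607 - (-46 + 55) = -378/48607 - 1*9 = -378/48607 - 9 = -437841/48607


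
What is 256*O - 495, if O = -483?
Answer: -124143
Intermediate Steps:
256*O - 495 = 256*(-483) - 495 = -123648 - 495 = -124143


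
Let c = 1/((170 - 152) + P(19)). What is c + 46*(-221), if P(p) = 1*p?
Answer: -376141/37 ≈ -10166.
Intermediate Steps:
P(p) = p
c = 1/37 (c = 1/((170 - 152) + 19) = 1/(18 + 19) = 1/37 ≈ 0.027027)
c + 46*(-221) = 1/37 + 46*(-221) = 1/37 - 10166 = -376141/37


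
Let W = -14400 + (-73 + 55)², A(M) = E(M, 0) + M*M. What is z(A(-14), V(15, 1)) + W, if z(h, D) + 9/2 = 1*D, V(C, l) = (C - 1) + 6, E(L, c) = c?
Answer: -28121/2 ≈ -14061.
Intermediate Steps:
A(M) = M² (A(M) = 0 + M*M = 0 + M² = M²)
V(C, l) = 5 + C (V(C, l) = (-1 + C) + 6 = 5 + C)
z(h, D) = -9/2 + D (z(h, D) = -9/2 + 1*D = -9/2 + D)
W = -14076 (W = -14400 + (-18)² = -14400 + 324 = -14076)
z(A(-14), V(15, 1)) + W = (-9/2 + (5 + 15)) - 14076 = (-9/2 + 20) - 14076 = 31/2 - 14076 = -28121/2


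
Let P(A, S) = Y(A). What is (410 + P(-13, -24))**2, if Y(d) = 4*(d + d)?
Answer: 93636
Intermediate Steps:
Y(d) = 8*d (Y(d) = 4*(2*d) = 8*d)
P(A, S) = 8*A
(410 + P(-13, -24))**2 = (410 + 8*(-13))**2 = (410 - 104)**2 = 306**2 = 93636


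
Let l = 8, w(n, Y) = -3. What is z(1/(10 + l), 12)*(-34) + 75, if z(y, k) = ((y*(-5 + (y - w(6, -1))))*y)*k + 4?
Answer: -14228/243 ≈ -58.551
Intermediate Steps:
z(y, k) = 4 + k*y²*(-2 + y) (z(y, k) = ((y*(-5 + (y - 1*(-3))))*y)*k + 4 = ((y*(-5 + (y + 3)))*y)*k + 4 = ((y*(-5 + (3 + y)))*y)*k + 4 = ((y*(-2 + y))*y)*k + 4 = (y²*(-2 + y))*k + 4 = k*y²*(-2 + y) + 4 = 4 + k*y²*(-2 + y))
z(1/(10 + l), 12)*(-34) + 75 = (4 + 12*(1/(10 + 8))³ - 2*12*(1/(10 + 8))²)*(-34) + 75 = (4 + 12*(1/18)³ - 2*12*(1/18)²)*(-34) + 75 = (4 + 12*(1/5832) - 2*12*1/324)*(-34) + 75 = (4 + 1/486 - 2/27)*(-34) + 75 = (1909/486)*(-34) + 75 = -32453/243 + 75 = -14228/243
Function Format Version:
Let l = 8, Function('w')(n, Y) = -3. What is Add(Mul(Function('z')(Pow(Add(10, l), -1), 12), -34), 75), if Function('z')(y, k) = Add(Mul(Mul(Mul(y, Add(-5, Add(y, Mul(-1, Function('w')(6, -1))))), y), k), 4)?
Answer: Rational(-14228, 243) ≈ -58.551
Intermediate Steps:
Function('z')(y, k) = Add(4, Mul(k, Pow(y, 2), Add(-2, y))) (Function('z')(y, k) = Add(Mul(Mul(Mul(y, Add(-5, Add(y, Mul(-1, -3)))), y), k), 4) = Add(Mul(Mul(Mul(y, Add(-5, Add(y, 3))), y), k), 4) = Add(Mul(Mul(Mul(y, Add(-5, Add(3, y))), y), k), 4) = Add(Mul(Mul(Mul(y, Add(-2, y)), y), k), 4) = Add(Mul(Mul(Pow(y, 2), Add(-2, y)), k), 4) = Add(Mul(k, Pow(y, 2), Add(-2, y)), 4) = Add(4, Mul(k, Pow(y, 2), Add(-2, y))))
Add(Mul(Function('z')(Pow(Add(10, l), -1), 12), -34), 75) = Add(Mul(Add(4, Mul(12, Pow(Pow(Add(10, 8), -1), 3)), Mul(-2, 12, Pow(Pow(Add(10, 8), -1), 2))), -34), 75) = Add(Mul(Add(4, Mul(12, Pow(Pow(18, -1), 3)), Mul(-2, 12, Pow(Pow(18, -1), 2))), -34), 75) = Add(Mul(Add(4, Mul(12, Pow(Rational(1, 18), 3)), Mul(-2, 12, Pow(Rational(1, 18), 2))), -34), 75) = Add(Mul(Add(4, Mul(12, Rational(1, 5832)), Mul(-2, 12, Rational(1, 324))), -34), 75) = Add(Mul(Add(4, Rational(1, 486), Rational(-2, 27)), -34), 75) = Add(Mul(Rational(1909, 486), -34), 75) = Add(Rational(-32453, 243), 75) = Rational(-14228, 243)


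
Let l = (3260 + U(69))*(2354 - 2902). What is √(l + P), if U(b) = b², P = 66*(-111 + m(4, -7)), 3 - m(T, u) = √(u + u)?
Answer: √(-4402636 - 66*I*√14) ≈ 0.06 - 2098.2*I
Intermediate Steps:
m(T, u) = 3 - √2*√u (m(T, u) = 3 - √(u + u) = 3 - √(2*u) = 3 - √2*√u)
P = -7128 - 66*I*√14 (P = 66*(-111 + (3 - √2*√(-7))) = 66*(-111 + (3 - √2*I*√7)) = 66*(-111 + (3 - I*√14)) = 66*(-108 - I*√14) = -7128 - 66*I*√14 ≈ -7128.0 - 246.95*I)
l = -4395508 (l = (3260 + 69²)*(2354 - 2902) = (3260 + 4761)*(-548) = 8021*(-548) = -4395508)
√(l + P) = √(-4395508 + (-7128 - 66*I*√14)) = √(-4402636 - 66*I*√14)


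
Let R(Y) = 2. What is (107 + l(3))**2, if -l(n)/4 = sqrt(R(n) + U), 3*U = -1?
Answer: 34427/3 - 856*sqrt(15)/3 ≈ 10371.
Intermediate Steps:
U = -1/3 (U = (1/3)*(-1) = -1/3 ≈ -0.33333)
l(n) = -4*sqrt(15)/3 (l(n) = -4*sqrt(2 - 1/3) = -4*sqrt(15)/3)
(107 + l(3))**2 = (107 - 4*sqrt(15)/3)**2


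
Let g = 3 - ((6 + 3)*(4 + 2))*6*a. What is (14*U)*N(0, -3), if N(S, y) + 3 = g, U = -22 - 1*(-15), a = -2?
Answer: -63504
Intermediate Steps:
U = -7 (U = -22 + 15 = -7)
g = 651 (g = 3 - ((6 + 3)*(4 + 2))*6*(-2) = 3 - (9*6)*6*(-2) = 3 - 54*6*(-2) = 3 - 324*(-2) = 3 - 1*(-648) = 3 + 648 = 651)
N(S, y) = 648 (N(S, y) = -3 + 651 = 648)
(14*U)*N(0, -3) = (14*(-7))*648 = -98*648 = -63504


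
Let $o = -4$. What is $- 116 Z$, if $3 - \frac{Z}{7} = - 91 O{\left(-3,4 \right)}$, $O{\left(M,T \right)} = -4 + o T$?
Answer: $1475404$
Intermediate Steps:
$O{\left(M,T \right)} = -4 - 4 T$
$Z = -12719$ ($Z = 21 - 7 \left(- 91 \left(-4 - 16\right)\right) = 21 - 7 \left(\left(-91\right) \left(-20\right)\right) = 21 - 12740 = -12719$)
$- 116 Z = \left(-116\right) \left(-12719\right) = 1475404$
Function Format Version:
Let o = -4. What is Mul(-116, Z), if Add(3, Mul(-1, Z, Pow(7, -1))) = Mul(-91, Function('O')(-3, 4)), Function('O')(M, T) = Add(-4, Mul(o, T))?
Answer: 1475404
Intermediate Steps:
Function('O')(M, T) = Add(-4, Mul(-4, T))
Z = -12719 (Z = Add(21, Mul(-7, Mul(-91, Add(-4, Mul(-4, 4))))) = Add(21, Mul(-7, Mul(-91, Add(-4, -16)))) = Add(21, Mul(-7, Mul(-91, -20))) = Add(21, Mul(-7, 1820)) = Add(21, -12740) = -12719)
Mul(-116, Z) = Mul(-116, -12719) = 1475404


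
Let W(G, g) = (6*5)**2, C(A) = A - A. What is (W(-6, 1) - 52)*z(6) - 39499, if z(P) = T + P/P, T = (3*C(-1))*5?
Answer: -38651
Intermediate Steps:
C(A) = 0
W(G, g) = 900 (W(G, g) = 30**2 = 900)
T = 0 (T = (3*0)*5 = 0*5 = 0)
z(P) = 1 (z(P) = 0 + P/P = 0 + 1 = 1)
(W(-6, 1) - 52)*z(6) - 39499 = (900 - 52)*1 - 39499 = 848*1 - 39499 = 848 - 39499 = -38651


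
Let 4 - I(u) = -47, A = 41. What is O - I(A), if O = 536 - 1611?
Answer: -1126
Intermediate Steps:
O = -1075
I(u) = 51 (I(u) = 4 - 1*(-47) = 4 + 47 = 51)
O - I(A) = -1075 - 1*51 = -1075 - 51 = -1126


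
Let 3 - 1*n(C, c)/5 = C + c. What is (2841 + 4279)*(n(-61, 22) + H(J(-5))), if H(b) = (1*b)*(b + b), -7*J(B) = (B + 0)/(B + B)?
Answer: 73268360/49 ≈ 1.4953e+6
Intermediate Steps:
n(C, c) = 15 - 5*C - 5*c (n(C, c) = 15 - 5*(C + c) = 15 + (-5*C - 5*c) = 15 - 5*C - 5*c)
J(B) = -1/14 (J(B) = -(B + 0)/(7*(B + B)) = -B/(7*(2*B)) = -B*1/(2*B)/7 = -⅐*½ = -1/14)
H(b) = 2*b² (H(b) = b*(2*b) = 2*b²)
(2841 + 4279)*(n(-61, 22) + H(J(-5))) = (2841 + 4279)*((15 - 5*(-61) - 5*22) + 2*(-1/14)²) = 7120*((15 + 305 - 110) + 2*(1/196)) = 7120*(210 + 1/98) = 7120*(20581/98) = 73268360/49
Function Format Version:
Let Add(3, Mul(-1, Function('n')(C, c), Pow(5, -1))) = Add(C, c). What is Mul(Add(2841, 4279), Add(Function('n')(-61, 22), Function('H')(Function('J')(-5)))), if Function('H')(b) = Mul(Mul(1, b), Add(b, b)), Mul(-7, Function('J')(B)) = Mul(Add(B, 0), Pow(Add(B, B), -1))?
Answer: Rational(73268360, 49) ≈ 1.4953e+6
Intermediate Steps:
Function('n')(C, c) = Add(15, Mul(-5, C), Mul(-5, c)) (Function('n')(C, c) = Add(15, Mul(-5, Add(C, c))) = Add(15, Add(Mul(-5, C), Mul(-5, c))) = Add(15, Mul(-5, C), Mul(-5, c)))
Function('J')(B) = Rational(-1, 14) (Function('J')(B) = Mul(Rational(-1, 7), Mul(Add(B, 0), Pow(Add(B, B), -1))) = Mul(Rational(-1, 7), Mul(B, Pow(Mul(2, B), -1))) = Mul(Rational(-1, 7), Mul(B, Mul(Rational(1, 2), Pow(B, -1)))) = Mul(Rational(-1, 7), Rational(1, 2)) = Rational(-1, 14))
Function('H')(b) = Mul(2, Pow(b, 2)) (Function('H')(b) = Mul(b, Mul(2, b)) = Mul(2, Pow(b, 2)))
Mul(Add(2841, 4279), Add(Function('n')(-61, 22), Function('H')(Function('J')(-5)))) = Mul(Add(2841, 4279), Add(Add(15, Mul(-5, -61), Mul(-5, 22)), Mul(2, Pow(Rational(-1, 14), 2)))) = Mul(7120, Add(Add(15, 305, -110), Mul(2, Rational(1, 196)))) = Mul(7120, Add(210, Rational(1, 98))) = Mul(7120, Rational(20581, 98)) = Rational(73268360, 49)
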